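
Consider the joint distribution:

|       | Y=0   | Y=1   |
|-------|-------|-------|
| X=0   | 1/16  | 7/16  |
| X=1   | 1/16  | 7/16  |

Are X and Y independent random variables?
Marginal P(X) (row sums):
  P(X=0) = 1/16 + 7/16 = 1/2
  P(X=1) = 1/16 + 7/16 = 1/2
Marginal P(Y) (column sums):
  P(Y=0) = 1/16 + 1/16 = 1/8
  P(Y=1) = 7/16 + 7/16 = 7/8

X and Y are independent iff P(X=i,Y=j) = P(X=i)·P(Y=j) for every cell.
  P(X=0)·P(Y=0) = 1/2 × 1/8 = 1/16 = P(X=0,Y=0) ✓
  P(X=0)·P(Y=1) = 1/2 × 7/8 = 7/16 = P(X=0,Y=1) ✓
  P(X=1)·P(Y=0) = 1/2 × 1/8 = 1/16 = P(X=1,Y=0) ✓
  P(X=1)·P(Y=1) = 1/2 × 7/8 = 7/16 = P(X=1,Y=1) ✓

Yes, X and Y are independent: every cell factors, so I(X;Y) = 0 bits.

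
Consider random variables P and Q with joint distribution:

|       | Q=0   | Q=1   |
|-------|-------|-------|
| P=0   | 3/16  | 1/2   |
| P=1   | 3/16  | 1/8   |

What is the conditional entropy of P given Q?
Marginal P(Q) (column sums):
  P(Q=0) = 3/16 + 3/16 = 3/8
  P(Q=1) = 1/2 + 1/8 = 5/8

H(P|Q) = -Σ P(P,Q)·log₂ P(P|Q), where P(P|Q) = P(P,Q) / P(Q)
  (P=0,Q=0): P(P|Q) = (3/16)/(3/8) = 1/2;  -(3/16)·log₂(1/2) = 0.1875
  (P=0,Q=1): P(P|Q) = (1/2)/(5/8) = 4/5;  -(1/2)·log₂(4/5) = 0.1610
  (P=1,Q=0): P(P|Q) = (3/16)/(3/8) = 1/2;  -(3/16)·log₂(1/2) = 0.1875
  (P=1,Q=1): P(P|Q) = (1/8)/(5/8) = 1/5;  -(1/8)·log₂(1/5) = 0.2902
H(P|Q) = 0.1875 + 0.1610 + 0.1875 + 0.2902
  = 0.8262 bits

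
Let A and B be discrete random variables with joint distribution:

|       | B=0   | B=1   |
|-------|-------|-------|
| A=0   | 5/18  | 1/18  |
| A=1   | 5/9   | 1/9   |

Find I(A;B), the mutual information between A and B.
Marginal P(A) (row sums):
  P(A=0) = 5/18 + 1/18 = 1/3
  P(A=1) = 5/9 + 1/9 = 2/3
Marginal P(B) (column sums):
  P(B=0) = 5/18 + 5/9 = 5/6
  P(B=1) = 1/18 + 1/9 = 1/6

H(A) = -[(1/3)·log₂(1/3) + (2/3)·log₂(2/3)]
  = 0.5283 + 0.3900
  = 0.9183 bits
H(B) = -[(5/6)·log₂(5/6) + (1/6)·log₂(1/6)]
  = 0.2192 + 0.4308
  = 0.6500 bits
H(A,B) = -[(5/18)·log₂(5/18) + (1/18)·log₂(1/18) + (5/9)·log₂(5/9) + (1/9)·log₂(1/9)]
  = 0.5133 + 0.2317 + 0.4711 + 0.3522
  = 1.5683 bits

I(A;B) = H(A) + H(B) - H(A,B)
  = 0.9183 + 0.6500 - 1.5683
  = 0.0000 bits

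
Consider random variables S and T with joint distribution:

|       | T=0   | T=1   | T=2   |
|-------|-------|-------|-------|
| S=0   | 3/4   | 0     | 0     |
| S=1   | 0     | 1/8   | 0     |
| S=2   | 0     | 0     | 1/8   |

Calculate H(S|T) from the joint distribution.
Marginal P(T) (column sums):
  P(T=0) = 3/4 + 0 + 0 = 3/4
  P(T=1) = 0 + 1/8 + 0 = 1/8
  P(T=2) = 0 + 0 + 1/8 = 1/8

H(S|T) = -Σ P(S,T)·log₂ P(S|T), where P(S|T) = P(S,T) / P(T)
  (cells with P(S,T) = 0 contribute 0)
  (S=0,T=0): P(S|T) = (3/4)/(3/4) = 1;  -(3/4)·log₂(1) = 0.0000
  (S=1,T=1): P(S|T) = (1/8)/(1/8) = 1;  -(1/8)·log₂(1) = 0.0000
  (S=2,T=2): P(S|T) = (1/8)/(1/8) = 1;  -(1/8)·log₂(1) = 0.0000
H(S|T) = 0.0000 + 0.0000 + 0.0000
  = 0.0000 bits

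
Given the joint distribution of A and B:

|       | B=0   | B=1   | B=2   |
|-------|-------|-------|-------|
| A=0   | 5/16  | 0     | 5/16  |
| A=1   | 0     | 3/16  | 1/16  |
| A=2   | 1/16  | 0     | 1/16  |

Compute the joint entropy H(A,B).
H(A,B) = -Σ P(A,B) log₂ P(A,B), summed over the non-zero cells:
H(A,B) = -[(5/16)·log₂(5/16) + (5/16)·log₂(5/16) + (3/16)·log₂(3/16) + (1/16)·log₂(1/16) + (1/16)·log₂(1/16) + (1/16)·log₂(1/16)]
  = 0.5244 + 0.5244 + 0.4528 + 0.2500 + 0.2500 + 0.2500
  = 2.2516 bits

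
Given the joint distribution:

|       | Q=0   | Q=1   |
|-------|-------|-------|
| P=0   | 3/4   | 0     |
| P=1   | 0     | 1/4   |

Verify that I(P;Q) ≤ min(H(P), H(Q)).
Marginal P(P) (row sums):
  P(P=0) = 3/4 + 0 = 3/4
  P(P=1) = 0 + 1/4 = 1/4
Marginal P(Q) (column sums):
  P(Q=0) = 3/4 + 0 = 3/4
  P(Q=1) = 0 + 1/4 = 1/4

H(P) = -[(3/4)·log₂(3/4) + (1/4)·log₂(1/4)]
  = 0.3113 + 0.5000
  = 0.8113 bits
H(Q) = -[(3/4)·log₂(3/4) + (1/4)·log₂(1/4)]
  = 0.3113 + 0.5000
  = 0.8113 bits
H(P,Q) = -[(3/4)·log₂(3/4) + (1/4)·log₂(1/4)]
  = 0.3113 + 0.5000
  = 0.8113 bits

I(P;Q) = H(P) + H(Q) - H(P,Q)
  = 0.8113 + 0.8113 - 0.8113
  = 0.8113 bits

min(H(P), H(Q)) = min(0.8113, 0.8113) = 0.8113 bits
Since 0.8113 ≤ 0.8113, the bound is satisfied ✓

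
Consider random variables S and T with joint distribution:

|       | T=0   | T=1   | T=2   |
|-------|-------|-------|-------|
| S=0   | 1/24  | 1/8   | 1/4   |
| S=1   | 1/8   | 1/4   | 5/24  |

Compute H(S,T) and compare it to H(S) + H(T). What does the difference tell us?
Marginal P(S) (row sums):
  P(S=0) = 1/24 + 1/8 + 1/4 = 5/12
  P(S=1) = 1/8 + 1/4 + 5/24 = 7/12
Marginal P(T) (column sums):
  P(T=0) = 1/24 + 1/8 = 1/6
  P(T=1) = 1/8 + 1/4 = 3/8
  P(T=2) = 1/4 + 5/24 = 11/24

H(S,T) = -[(1/24)·log₂(1/24) + (1/8)·log₂(1/8) + (1/4)·log₂(1/4) + (1/8)·log₂(1/8) + (1/4)·log₂(1/4) + (5/24)·log₂(5/24)]
  = 0.1910 + 0.3750 + 0.5000 + 0.3750 + 0.5000 + 0.4715
  = 2.4125 bits
H(S) = -[(5/12)·log₂(5/12) + (7/12)·log₂(7/12)]
  = 0.5263 + 0.4536
  = 0.9799 bits
H(T) = -[(1/6)·log₂(1/6) + (3/8)·log₂(3/8) + (11/24)·log₂(11/24)]
  = 0.4308 + 0.5306 + 0.5159
  = 1.4773 bits

H(S) + H(T) = 0.9799 + 1.4773 = 2.4572 bits
Difference: H(S) + H(T) - H(S,T) = 2.4572 - 2.4125 = 0.0447 bits = I(S;T)

The difference is the mutual information; it is positive here, so S and T are dependent (knowing one reduces uncertainty about the other by 0.0447 bits).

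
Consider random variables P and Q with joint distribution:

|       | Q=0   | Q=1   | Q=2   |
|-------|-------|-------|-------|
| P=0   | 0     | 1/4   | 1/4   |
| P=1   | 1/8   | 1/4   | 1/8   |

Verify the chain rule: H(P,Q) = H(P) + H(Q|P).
Left side:
H(P,Q) = -[(1/4)·log₂(1/4) + (1/4)·log₂(1/4) + (1/8)·log₂(1/8) + (1/4)·log₂(1/4) + (1/8)·log₂(1/8)]
  = 0.5000 + 0.5000 + 0.3750 + 0.5000 + 0.3750
  = 2.2500 bits

Right side:
Marginal P(P) (row sums):
  P(P=0) = 0 + 1/4 + 1/4 = 1/2
  P(P=1) = 1/8 + 1/4 + 1/8 = 1/2
H(P) = -[(1/2)·log₂(1/2) + (1/2)·log₂(1/2)]
  = 0.5000 + 0.5000
  = 1.0000 bits
H(Q|P) = -Σ P(P,Q)·log₂ P(Q|P), where P(Q|P) = P(P,Q) / P(P)
  (cells with P(P,Q) = 0 contribute 0)
  (P=0,Q=1): P(Q|P) = (1/4)/(1/2) = 1/2;  -(1/4)·log₂(1/2) = 0.2500
  (P=0,Q=2): P(Q|P) = (1/4)/(1/2) = 1/2;  -(1/4)·log₂(1/2) = 0.2500
  (P=1,Q=0): P(Q|P) = (1/8)/(1/2) = 1/4;  -(1/8)·log₂(1/4) = 0.2500
  (P=1,Q=1): P(Q|P) = (1/4)/(1/2) = 1/2;  -(1/4)·log₂(1/2) = 0.2500
  (P=1,Q=2): P(Q|P) = (1/8)/(1/2) = 1/4;  -(1/8)·log₂(1/4) = 0.2500
H(Q|P) = 0.2500 + 0.2500 + 0.2500 + 0.2500 + 0.2500
  = 1.2500 bits
H(P) + H(Q|P) = 1.0000 + 1.2500 = 2.2500 bits

Both sides equal 2.2500 bits, so the chain rule holds ✓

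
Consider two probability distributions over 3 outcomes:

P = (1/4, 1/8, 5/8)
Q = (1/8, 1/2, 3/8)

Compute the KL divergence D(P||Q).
D(P||Q) = Σ P(i) log₂(P(i)/Q(i))
  i=0: (1/4) × log₂((1/4)/(1/8)) = (1/4) × log₂(2) = 0.2500
  i=1: (1/8) × log₂((1/8)/(1/2)) = (1/8) × log₂(1/4) = -0.2500
  i=2: (5/8) × log₂((5/8)/(3/8)) = (5/8) × log₂(5/3) = 0.4606
D(P||Q) = 0.2500 - 0.2500 + 0.4606
  = 0.4606 bits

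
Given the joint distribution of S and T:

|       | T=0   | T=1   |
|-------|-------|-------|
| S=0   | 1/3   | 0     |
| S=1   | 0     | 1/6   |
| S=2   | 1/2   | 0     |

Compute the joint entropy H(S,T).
H(S,T) = -Σ P(S,T) log₂ P(S,T), summed over the non-zero cells:
H(S,T) = -[(1/3)·log₂(1/3) + (1/6)·log₂(1/6) + (1/2)·log₂(1/2)]
  = 0.5283 + 0.4308 + 0.5000
  = 1.4591 bits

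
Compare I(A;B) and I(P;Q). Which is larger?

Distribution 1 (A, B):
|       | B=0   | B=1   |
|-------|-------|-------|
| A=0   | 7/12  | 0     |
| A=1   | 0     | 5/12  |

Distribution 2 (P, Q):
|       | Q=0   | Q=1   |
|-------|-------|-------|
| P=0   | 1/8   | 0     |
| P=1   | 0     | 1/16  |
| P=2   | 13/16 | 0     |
Distribution 1 (A, B):
Marginal P(A) (row sums):
  P(A=0) = 7/12 + 0 = 7/12
  P(A=1) = 0 + 5/12 = 5/12
Marginal P(B) (column sums):
  P(B=0) = 7/12 + 0 = 7/12
  P(B=1) = 0 + 5/12 = 5/12

H(A) = -[(7/12)·log₂(7/12) + (5/12)·log₂(5/12)]
  = 0.4536 + 0.5263
  = 0.9799 bits
H(B) = -[(7/12)·log₂(7/12) + (5/12)·log₂(5/12)]
  = 0.4536 + 0.5263
  = 0.9799 bits
H(A,B) = -[(7/12)·log₂(7/12) + (5/12)·log₂(5/12)]
  = 0.4536 + 0.5263
  = 0.9799 bits

I(A;B) = H(A) + H(B) - H(A,B)
  = 0.9799 + 0.9799 - 0.9799
  = 0.9799 bits

Distribution 2 (P, Q):
Marginal P(P) (row sums):
  P(P=0) = 1/8 + 0 = 1/8
  P(P=1) = 0 + 1/16 = 1/16
  P(P=2) = 13/16 + 0 = 13/16
Marginal P(Q) (column sums):
  P(Q=0) = 1/8 + 0 + 13/16 = 15/16
  P(Q=1) = 0 + 1/16 + 0 = 1/16

H(P) = -[(1/8)·log₂(1/8) + (1/16)·log₂(1/16) + (13/16)·log₂(13/16)]
  = 0.3750 + 0.2500 + 0.2434
  = 0.8684 bits
H(Q) = -[(15/16)·log₂(15/16) + (1/16)·log₂(1/16)]
  = 0.0873 + 0.2500
  = 0.3373 bits
H(P,Q) = -[(1/8)·log₂(1/8) + (1/16)·log₂(1/16) + (13/16)·log₂(13/16)]
  = 0.3750 + 0.2500 + 0.2434
  = 0.8684 bits

I(P;Q) = H(P) + H(Q) - H(P,Q)
  = 0.8684 + 0.3373 - 0.8684
  = 0.3373 bits

I(A;B) = 0.9799 bits > I(P;Q) = 0.3373 bits, so (A, B) has the higher mutual information (stronger dependence).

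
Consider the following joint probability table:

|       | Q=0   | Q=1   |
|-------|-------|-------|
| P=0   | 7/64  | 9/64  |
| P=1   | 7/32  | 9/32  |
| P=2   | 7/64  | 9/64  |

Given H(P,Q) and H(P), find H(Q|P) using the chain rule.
From the chain rule: H(P,Q) = H(P) + H(Q|P)
Therefore: H(Q|P) = H(P,Q) - H(P)

H(P,Q) = -[(7/64)·log₂(7/64) + (9/64)·log₂(9/64) + (7/32)·log₂(7/32) + (9/32)·log₂(9/32) + (7/64)·log₂(7/64) + (9/64)·log₂(9/64)]
  = 0.3492 + 0.3980 + 0.4796 + 0.5147 + 0.3492 + 0.3980
  = 2.4887 bits
Marginal P(P) (row sums):
  P(P=0) = 7/64 + 9/64 = 1/4
  P(P=1) = 7/32 + 9/32 = 1/2
  P(P=2) = 7/64 + 9/64 = 1/4
H(P) = -[(1/4)·log₂(1/4) + (1/2)·log₂(1/2) + (1/4)·log₂(1/4)]
  = 0.5000 + 0.5000 + 0.5000
  = 1.5000 bits

H(Q|P) = 2.4887 - 1.5000 = 0.9887 bits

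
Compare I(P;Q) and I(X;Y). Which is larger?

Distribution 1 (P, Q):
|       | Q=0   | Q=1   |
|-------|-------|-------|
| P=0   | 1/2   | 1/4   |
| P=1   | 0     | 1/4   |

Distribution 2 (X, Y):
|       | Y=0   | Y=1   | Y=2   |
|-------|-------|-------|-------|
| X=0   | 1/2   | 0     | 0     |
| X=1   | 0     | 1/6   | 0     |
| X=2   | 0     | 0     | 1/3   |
Distribution 1 (P, Q):
Marginal P(P) (row sums):
  P(P=0) = 1/2 + 1/4 = 3/4
  P(P=1) = 0 + 1/4 = 1/4
Marginal P(Q) (column sums):
  P(Q=0) = 1/2 + 0 = 1/2
  P(Q=1) = 1/4 + 1/4 = 1/2

H(P) = -[(3/4)·log₂(3/4) + (1/4)·log₂(1/4)]
  = 0.3113 + 0.5000
  = 0.8113 bits
H(Q) = -[(1/2)·log₂(1/2) + (1/2)·log₂(1/2)]
  = 0.5000 + 0.5000
  = 1.0000 bits
H(P,Q) = -[(1/2)·log₂(1/2) + (1/4)·log₂(1/4) + (1/4)·log₂(1/4)]
  = 0.5000 + 0.5000 + 0.5000
  = 1.5000 bits

I(P;Q) = H(P) + H(Q) - H(P,Q)
  = 0.8113 + 1.0000 - 1.5000
  = 0.3113 bits

Distribution 2 (X, Y):
Marginal P(X) (row sums):
  P(X=0) = 1/2 + 0 + 0 = 1/2
  P(X=1) = 0 + 1/6 + 0 = 1/6
  P(X=2) = 0 + 0 + 1/3 = 1/3
Marginal P(Y) (column sums):
  P(Y=0) = 1/2 + 0 + 0 = 1/2
  P(Y=1) = 0 + 1/6 + 0 = 1/6
  P(Y=2) = 0 + 0 + 1/3 = 1/3

H(X) = -[(1/2)·log₂(1/2) + (1/6)·log₂(1/6) + (1/3)·log₂(1/3)]
  = 0.5000 + 0.4308 + 0.5283
  = 1.4591 bits
H(Y) = -[(1/2)·log₂(1/2) + (1/6)·log₂(1/6) + (1/3)·log₂(1/3)]
  = 0.5000 + 0.4308 + 0.5283
  = 1.4591 bits
H(X,Y) = -[(1/2)·log₂(1/2) + (1/6)·log₂(1/6) + (1/3)·log₂(1/3)]
  = 0.5000 + 0.4308 + 0.5283
  = 1.4591 bits

I(X;Y) = H(X) + H(Y) - H(X,Y)
  = 1.4591 + 1.4591 - 1.4591
  = 1.4591 bits

I(X;Y) = 1.4591 bits > I(P;Q) = 0.3113 bits, so (X, Y) has the higher mutual information (stronger dependence).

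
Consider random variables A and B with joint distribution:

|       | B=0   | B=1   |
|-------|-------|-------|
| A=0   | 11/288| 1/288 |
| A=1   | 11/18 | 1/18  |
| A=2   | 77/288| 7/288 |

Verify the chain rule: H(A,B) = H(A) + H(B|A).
Left side:
H(A,B) = -[(11/288)·log₂(11/288) + (1/288)·log₂(1/288) + (11/18)·log₂(11/18) + (1/18)·log₂(1/18) + (77/288)·log₂(77/288) + (7/288)·log₂(7/288)]
  = 0.1799 + 0.0284 + 0.4342 + 0.2317 + 0.5088 + 0.1303
  = 1.5133 bits

Right side:
Marginal P(A) (row sums):
  P(A=0) = 11/288 + 1/288 = 1/24
  P(A=1) = 11/18 + 1/18 = 2/3
  P(A=2) = 77/288 + 7/288 = 7/24
H(A) = -[(1/24)·log₂(1/24) + (2/3)·log₂(2/3) + (7/24)·log₂(7/24)]
  = 0.1910 + 0.3900 + 0.5185
  = 1.0995 bits
H(B|A) = -Σ P(A,B)·log₂ P(B|A), where P(B|A) = P(A,B) / P(A)
  (A=0,B=0): P(B|A) = (11/288)/(1/24) = 11/12;  -(11/288)·log₂(11/12) = 0.0048
  (A=0,B=1): P(B|A) = (1/288)/(1/24) = 1/12;  -(1/288)·log₂(1/12) = 0.0124
  (A=1,B=0): P(B|A) = (11/18)/(2/3) = 11/12;  -(11/18)·log₂(11/12) = 0.0767
  (A=1,B=1): P(B|A) = (1/18)/(2/3) = 1/12;  -(1/18)·log₂(1/12) = 0.1992
  (A=2,B=0): P(B|A) = (77/288)/(7/24) = 11/12;  -(77/288)·log₂(11/12) = 0.0336
  (A=2,B=1): P(B|A) = (7/288)/(7/24) = 1/12;  -(7/288)·log₂(1/12) = 0.0871
H(B|A) = 0.0048 + 0.0124 + 0.0767 + 0.1992 + 0.0336 + 0.0871
  = 0.4138 bits
H(A) + H(B|A) = 1.0995 + 0.4138 = 1.5133 bits

Both sides equal 1.5133 bits, so the chain rule holds ✓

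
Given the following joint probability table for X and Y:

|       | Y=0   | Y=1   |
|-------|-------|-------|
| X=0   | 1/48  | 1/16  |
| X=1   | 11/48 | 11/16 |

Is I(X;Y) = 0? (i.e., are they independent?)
Marginal P(X) (row sums):
  P(X=0) = 1/48 + 1/16 = 1/12
  P(X=1) = 11/48 + 11/16 = 11/12
Marginal P(Y) (column sums):
  P(Y=0) = 1/48 + 11/48 = 1/4
  P(Y=1) = 1/16 + 11/16 = 3/4

X and Y are independent iff P(X=i,Y=j) = P(X=i)·P(Y=j) for every cell.
  P(X=0)·P(Y=0) = 1/12 × 1/4 = 1/48 = P(X=0,Y=0) ✓
  P(X=0)·P(Y=1) = 1/12 × 3/4 = 1/16 = P(X=0,Y=1) ✓
  P(X=1)·P(Y=0) = 11/12 × 1/4 = 11/48 = P(X=1,Y=0) ✓
  P(X=1)·P(Y=1) = 11/12 × 3/4 = 11/16 = P(X=1,Y=1) ✓

Yes, X and Y are independent: every cell factors, so I(X;Y) = 0 bits.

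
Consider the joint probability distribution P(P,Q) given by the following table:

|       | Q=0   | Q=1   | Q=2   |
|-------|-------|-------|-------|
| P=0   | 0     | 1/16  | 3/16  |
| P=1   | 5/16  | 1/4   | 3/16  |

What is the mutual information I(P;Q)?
Marginal P(P) (row sums):
  P(P=0) = 0 + 1/16 + 3/16 = 1/4
  P(P=1) = 5/16 + 1/4 + 3/16 = 3/4
Marginal P(Q) (column sums):
  P(Q=0) = 0 + 5/16 = 5/16
  P(Q=1) = 1/16 + 1/4 = 5/16
  P(Q=2) = 3/16 + 3/16 = 3/8

H(P) = -[(1/4)·log₂(1/4) + (3/4)·log₂(3/4)]
  = 0.5000 + 0.3113
  = 0.8113 bits
H(Q) = -[(5/16)·log₂(5/16) + (5/16)·log₂(5/16) + (3/8)·log₂(3/8)]
  = 0.5244 + 0.5244 + 0.5306
  = 1.5794 bits
H(P,Q) = -[(1/16)·log₂(1/16) + (3/16)·log₂(3/16) + (5/16)·log₂(5/16) + (1/4)·log₂(1/4) + (3/16)·log₂(3/16)]
  = 0.2500 + 0.4528 + 0.5244 + 0.5000 + 0.4528
  = 2.1800 bits

I(P;Q) = H(P) + H(Q) - H(P,Q)
  = 0.8113 + 1.5794 - 2.1800
  = 0.2107 bits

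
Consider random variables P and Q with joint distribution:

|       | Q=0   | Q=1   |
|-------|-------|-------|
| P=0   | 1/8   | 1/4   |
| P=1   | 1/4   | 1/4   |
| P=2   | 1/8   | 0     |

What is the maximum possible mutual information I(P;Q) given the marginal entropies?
The upper bound on mutual information is I(P;Q) ≤ min(H(P), H(Q)).

Marginal P(P) (row sums):
  P(P=0) = 1/8 + 1/4 = 3/8
  P(P=1) = 1/4 + 1/4 = 1/2
  P(P=2) = 1/8 + 0 = 1/8
Marginal P(Q) (column sums):
  P(Q=0) = 1/8 + 1/4 + 1/8 = 1/2
  P(Q=1) = 1/4 + 1/4 + 0 = 1/2

H(P) = -[(3/8)·log₂(3/8) + (1/2)·log₂(1/2) + (1/8)·log₂(1/8)]
  = 0.5306 + 0.5000 + 0.3750
  = 1.4056 bits
H(Q) = -[(1/2)·log₂(1/2) + (1/2)·log₂(1/2)]
  = 0.5000 + 0.5000
  = 1.0000 bits

Maximum possible I(P;Q) = min(1.4056, 1.0000) = 1.0000 bits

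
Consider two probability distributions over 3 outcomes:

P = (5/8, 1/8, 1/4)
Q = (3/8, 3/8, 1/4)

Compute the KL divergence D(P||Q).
D(P||Q) = Σ P(i) log₂(P(i)/Q(i))
  i=0: (5/8) × log₂((5/8)/(3/8)) = (5/8) × log₂(5/3) = 0.4606
  i=1: (1/8) × log₂((1/8)/(3/8)) = (1/8) × log₂(1/3) = -0.1981
  i=2: (1/4) × log₂((1/4)/(1/4)) = (1/4) × log₂(1) = 0.0000
D(P||Q) = 0.4606 - 0.1981 + 0.0000
  = 0.2625 bits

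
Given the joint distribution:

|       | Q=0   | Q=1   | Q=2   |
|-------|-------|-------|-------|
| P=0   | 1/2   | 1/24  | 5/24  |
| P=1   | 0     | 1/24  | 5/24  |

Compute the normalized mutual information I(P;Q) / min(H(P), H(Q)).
Marginal P(P) (row sums):
  P(P=0) = 1/2 + 1/24 + 5/24 = 3/4
  P(P=1) = 0 + 1/24 + 5/24 = 1/4
Marginal P(Q) (column sums):
  P(Q=0) = 1/2 + 0 = 1/2
  P(Q=1) = 1/24 + 1/24 = 1/12
  P(Q=2) = 5/24 + 5/24 = 5/12

H(P) = -[(3/4)·log₂(3/4) + (1/4)·log₂(1/4)]
  = 0.3113 + 0.5000
  = 0.8113 bits
H(Q) = -[(1/2)·log₂(1/2) + (1/12)·log₂(1/12) + (5/12)·log₂(5/12)]
  = 0.5000 + 0.2987 + 0.5263
  = 1.3250 bits
H(P,Q) = -[(1/2)·log₂(1/2) + (1/24)·log₂(1/24) + (5/24)·log₂(5/24) + (1/24)·log₂(1/24) + (5/24)·log₂(5/24)]
  = 0.5000 + 0.1910 + 0.4715 + 0.1910 + 0.4715
  = 1.8250 bits

I(P;Q) = H(P) + H(Q) - H(P,Q)
  = 0.8113 + 1.3250 - 1.8250
  = 0.3113 bits

min(H(P), H(Q)) = min(0.8113, 1.3250) = 0.8113 bits
Normalized MI = 0.3113 / 0.8113 = 0.3837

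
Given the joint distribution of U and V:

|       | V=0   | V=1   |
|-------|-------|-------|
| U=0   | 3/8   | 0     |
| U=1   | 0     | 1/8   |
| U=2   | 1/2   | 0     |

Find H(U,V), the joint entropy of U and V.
H(U,V) = -Σ P(U,V) log₂ P(U,V), summed over the non-zero cells:
H(U,V) = -[(3/8)·log₂(3/8) + (1/8)·log₂(1/8) + (1/2)·log₂(1/2)]
  = 0.5306 + 0.3750 + 0.5000
  = 1.4056 bits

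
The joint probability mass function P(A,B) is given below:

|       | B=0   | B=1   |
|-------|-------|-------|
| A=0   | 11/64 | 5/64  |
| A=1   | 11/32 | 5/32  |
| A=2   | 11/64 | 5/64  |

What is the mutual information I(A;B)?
Marginal P(A) (row sums):
  P(A=0) = 11/64 + 5/64 = 1/4
  P(A=1) = 11/32 + 5/32 = 1/2
  P(A=2) = 11/64 + 5/64 = 1/4
Marginal P(B) (column sums):
  P(B=0) = 11/64 + 11/32 + 11/64 = 11/16
  P(B=1) = 5/64 + 5/32 + 5/64 = 5/16

H(A) = -[(1/4)·log₂(1/4) + (1/2)·log₂(1/2) + (1/4)·log₂(1/4)]
  = 0.5000 + 0.5000 + 0.5000
  = 1.5000 bits
H(B) = -[(11/16)·log₂(11/16) + (5/16)·log₂(5/16)]
  = 0.3716 + 0.5244
  = 0.8960 bits
H(A,B) = -[(11/64)·log₂(11/64) + (5/64)·log₂(5/64) + (11/32)·log₂(11/32) + (5/32)·log₂(5/32) + (11/64)·log₂(11/64) + (5/64)·log₂(5/64)]
  = 0.4367 + 0.2873 + 0.5296 + 0.4184 + 0.4367 + 0.2873
  = 2.3960 bits

I(A;B) = H(A) + H(B) - H(A,B)
  = 1.5000 + 0.8960 - 2.3960
  = 0.0000 bits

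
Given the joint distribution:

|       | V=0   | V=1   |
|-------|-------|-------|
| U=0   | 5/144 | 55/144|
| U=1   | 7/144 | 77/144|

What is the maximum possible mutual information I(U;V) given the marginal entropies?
The upper bound on mutual information is I(U;V) ≤ min(H(U), H(V)).

Marginal P(U) (row sums):
  P(U=0) = 5/144 + 55/144 = 5/12
  P(U=1) = 7/144 + 77/144 = 7/12
Marginal P(V) (column sums):
  P(V=0) = 5/144 + 7/144 = 1/12
  P(V=1) = 55/144 + 77/144 = 11/12

H(U) = -[(5/12)·log₂(5/12) + (7/12)·log₂(7/12)]
  = 0.5263 + 0.4536
  = 0.9799 bits
H(V) = -[(1/12)·log₂(1/12) + (11/12)·log₂(11/12)]
  = 0.2987 + 0.1151
  = 0.4138 bits

Maximum possible I(U;V) = min(0.9799, 0.4138) = 0.4138 bits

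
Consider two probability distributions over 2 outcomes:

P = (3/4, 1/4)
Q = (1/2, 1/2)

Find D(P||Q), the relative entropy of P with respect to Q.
D(P||Q) = Σ P(i) log₂(P(i)/Q(i))
  i=0: (3/4) × log₂((3/4)/(1/2)) = (3/4) × log₂(3/2) = 0.4387
  i=1: (1/4) × log₂((1/4)/(1/2)) = (1/4) × log₂(1/2) = -0.2500
D(P||Q) = 0.4387 - 0.2500
  = 0.1887 bits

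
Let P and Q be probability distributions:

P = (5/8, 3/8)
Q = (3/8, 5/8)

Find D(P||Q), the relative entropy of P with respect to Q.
D(P||Q) = Σ P(i) log₂(P(i)/Q(i))
  i=0: (5/8) × log₂((5/8)/(3/8)) = (5/8) × log₂(5/3) = 0.4606
  i=1: (3/8) × log₂((3/8)/(5/8)) = (3/8) × log₂(3/5) = -0.2764
D(P||Q) = 0.4606 - 0.2764
  = 0.1842 bits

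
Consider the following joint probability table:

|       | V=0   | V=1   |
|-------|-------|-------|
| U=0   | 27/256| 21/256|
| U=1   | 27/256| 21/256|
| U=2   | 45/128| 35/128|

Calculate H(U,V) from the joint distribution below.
H(U,V) = -Σ P(U,V) log₂ P(U,V), summed over the non-zero cells:
H(U,V) = -[(27/256)·log₂(27/256) + (21/256)·log₂(21/256) + (27/256)·log₂(27/256) + (21/256)·log₂(21/256) + (45/128)·log₂(45/128) + (35/128)·log₂(35/128)]
  = 0.3423 + 0.2959 + 0.3423 + 0.2959 + 0.5302 + 0.5115
  = 2.3181 bits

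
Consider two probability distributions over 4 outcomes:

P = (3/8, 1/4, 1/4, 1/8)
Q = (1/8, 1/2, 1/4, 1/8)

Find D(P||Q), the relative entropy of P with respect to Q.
D(P||Q) = Σ P(i) log₂(P(i)/Q(i))
  i=0: (3/8) × log₂((3/8)/(1/8)) = (3/8) × log₂(3) = 0.5944
  i=1: (1/4) × log₂((1/4)/(1/2)) = (1/4) × log₂(1/2) = -0.2500
  i=2: (1/4) × log₂((1/4)/(1/4)) = (1/4) × log₂(1) = 0.0000
  i=3: (1/8) × log₂((1/8)/(1/8)) = (1/8) × log₂(1) = 0.0000
D(P||Q) = 0.5944 - 0.2500 + 0.0000 + 0.0000
  = 0.3444 bits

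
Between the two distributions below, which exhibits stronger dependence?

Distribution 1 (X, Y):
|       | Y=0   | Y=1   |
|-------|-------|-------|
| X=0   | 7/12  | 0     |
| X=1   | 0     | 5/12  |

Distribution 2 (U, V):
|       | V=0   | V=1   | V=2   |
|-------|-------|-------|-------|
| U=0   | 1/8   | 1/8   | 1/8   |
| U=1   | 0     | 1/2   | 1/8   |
Distribution 1 (X, Y):
Marginal P(X) (row sums):
  P(X=0) = 7/12 + 0 = 7/12
  P(X=1) = 0 + 5/12 = 5/12
Marginal P(Y) (column sums):
  P(Y=0) = 7/12 + 0 = 7/12
  P(Y=1) = 0 + 5/12 = 5/12

H(X) = -[(7/12)·log₂(7/12) + (5/12)·log₂(5/12)]
  = 0.4536 + 0.5263
  = 0.9799 bits
H(Y) = -[(7/12)·log₂(7/12) + (5/12)·log₂(5/12)]
  = 0.4536 + 0.5263
  = 0.9799 bits
H(X,Y) = -[(7/12)·log₂(7/12) + (5/12)·log₂(5/12)]
  = 0.4536 + 0.5263
  = 0.9799 bits

I(X;Y) = H(X) + H(Y) - H(X,Y)
  = 0.9799 + 0.9799 - 0.9799
  = 0.9799 bits

Distribution 2 (U, V):
Marginal P(U) (row sums):
  P(U=0) = 1/8 + 1/8 + 1/8 = 3/8
  P(U=1) = 0 + 1/2 + 1/8 = 5/8
Marginal P(V) (column sums):
  P(V=0) = 1/8 + 0 = 1/8
  P(V=1) = 1/8 + 1/2 = 5/8
  P(V=2) = 1/8 + 1/8 = 1/4

H(U) = -[(3/8)·log₂(3/8) + (5/8)·log₂(5/8)]
  = 0.5306 + 0.4238
  = 0.9544 bits
H(V) = -[(1/8)·log₂(1/8) + (5/8)·log₂(5/8) + (1/4)·log₂(1/4)]
  = 0.3750 + 0.4238 + 0.5000
  = 1.2988 bits
H(U,V) = -[(1/8)·log₂(1/8) + (1/8)·log₂(1/8) + (1/8)·log₂(1/8) + (1/2)·log₂(1/2) + (1/8)·log₂(1/8)]
  = 0.3750 + 0.3750 + 0.3750 + 0.5000 + 0.3750
  = 2.0000 bits

I(U;V) = H(U) + H(V) - H(U,V)
  = 0.9544 + 1.2988 - 2.0000
  = 0.2532 bits

I(X;Y) = 0.9799 bits > I(U;V) = 0.2532 bits, so (X, Y) has the higher mutual information (stronger dependence).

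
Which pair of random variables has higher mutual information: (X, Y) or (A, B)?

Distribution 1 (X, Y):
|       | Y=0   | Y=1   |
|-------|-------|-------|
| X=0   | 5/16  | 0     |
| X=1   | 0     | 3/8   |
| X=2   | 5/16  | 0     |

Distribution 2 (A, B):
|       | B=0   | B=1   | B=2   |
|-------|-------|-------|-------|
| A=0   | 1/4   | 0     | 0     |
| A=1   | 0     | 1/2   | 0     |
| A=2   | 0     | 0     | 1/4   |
Distribution 1 (X, Y):
Marginal P(X) (row sums):
  P(X=0) = 5/16 + 0 = 5/16
  P(X=1) = 0 + 3/8 = 3/8
  P(X=2) = 5/16 + 0 = 5/16
Marginal P(Y) (column sums):
  P(Y=0) = 5/16 + 0 + 5/16 = 5/8
  P(Y=1) = 0 + 3/8 + 0 = 3/8

H(X) = -[(5/16)·log₂(5/16) + (3/8)·log₂(3/8) + (5/16)·log₂(5/16)]
  = 0.5244 + 0.5306 + 0.5244
  = 1.5794 bits
H(Y) = -[(5/8)·log₂(5/8) + (3/8)·log₂(3/8)]
  = 0.4238 + 0.5306
  = 0.9544 bits
H(X,Y) = -[(5/16)·log₂(5/16) + (3/8)·log₂(3/8) + (5/16)·log₂(5/16)]
  = 0.5244 + 0.5306 + 0.5244
  = 1.5794 bits

I(X;Y) = H(X) + H(Y) - H(X,Y)
  = 1.5794 + 0.9544 - 1.5794
  = 0.9544 bits

Distribution 2 (A, B):
Marginal P(A) (row sums):
  P(A=0) = 1/4 + 0 + 0 = 1/4
  P(A=1) = 0 + 1/2 + 0 = 1/2
  P(A=2) = 0 + 0 + 1/4 = 1/4
Marginal P(B) (column sums):
  P(B=0) = 1/4 + 0 + 0 = 1/4
  P(B=1) = 0 + 1/2 + 0 = 1/2
  P(B=2) = 0 + 0 + 1/4 = 1/4

H(A) = -[(1/4)·log₂(1/4) + (1/2)·log₂(1/2) + (1/4)·log₂(1/4)]
  = 0.5000 + 0.5000 + 0.5000
  = 1.5000 bits
H(B) = -[(1/4)·log₂(1/4) + (1/2)·log₂(1/2) + (1/4)·log₂(1/4)]
  = 0.5000 + 0.5000 + 0.5000
  = 1.5000 bits
H(A,B) = -[(1/4)·log₂(1/4) + (1/2)·log₂(1/2) + (1/4)·log₂(1/4)]
  = 0.5000 + 0.5000 + 0.5000
  = 1.5000 bits

I(A;B) = H(A) + H(B) - H(A,B)
  = 1.5000 + 1.5000 - 1.5000
  = 1.5000 bits

I(A;B) = 1.5000 bits > I(X;Y) = 0.9544 bits, so (A, B) has the higher mutual information (stronger dependence).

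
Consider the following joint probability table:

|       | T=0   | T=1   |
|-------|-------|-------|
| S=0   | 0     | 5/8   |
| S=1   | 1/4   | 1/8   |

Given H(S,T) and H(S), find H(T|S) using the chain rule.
From the chain rule: H(S,T) = H(S) + H(T|S)
Therefore: H(T|S) = H(S,T) - H(S)

H(S,T) = -[(5/8)·log₂(5/8) + (1/4)·log₂(1/4) + (1/8)·log₂(1/8)]
  = 0.4238 + 0.5000 + 0.3750
  = 1.2988 bits
Marginal P(S) (row sums):
  P(S=0) = 0 + 5/8 = 5/8
  P(S=1) = 1/4 + 1/8 = 3/8
H(S) = -[(5/8)·log₂(5/8) + (3/8)·log₂(3/8)]
  = 0.4238 + 0.5306
  = 0.9544 bits

H(T|S) = 1.2988 - 0.9544 = 0.3444 bits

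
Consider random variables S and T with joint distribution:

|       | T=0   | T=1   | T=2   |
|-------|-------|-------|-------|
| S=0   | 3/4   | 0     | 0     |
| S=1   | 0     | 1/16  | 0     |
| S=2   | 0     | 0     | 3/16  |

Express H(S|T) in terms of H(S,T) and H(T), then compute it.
H(S|T) = H(S,T) - H(T)

Marginal P(T) (column sums):
  P(T=0) = 3/4 + 0 + 0 = 3/4
  P(T=1) = 0 + 1/16 + 0 = 1/16
  P(T=2) = 0 + 0 + 3/16 = 3/16

H(S,T) = -[(3/4)·log₂(3/4) + (1/16)·log₂(1/16) + (3/16)·log₂(3/16)]
  = 0.3113 + 0.2500 + 0.4528
  = 1.0141 bits
H(T) = -[(3/4)·log₂(3/4) + (1/16)·log₂(1/16) + (3/16)·log₂(3/16)]
  = 0.3113 + 0.2500 + 0.4528
  = 1.0141 bits

H(S|T) = 1.0141 - 1.0141 = 0.0000 bits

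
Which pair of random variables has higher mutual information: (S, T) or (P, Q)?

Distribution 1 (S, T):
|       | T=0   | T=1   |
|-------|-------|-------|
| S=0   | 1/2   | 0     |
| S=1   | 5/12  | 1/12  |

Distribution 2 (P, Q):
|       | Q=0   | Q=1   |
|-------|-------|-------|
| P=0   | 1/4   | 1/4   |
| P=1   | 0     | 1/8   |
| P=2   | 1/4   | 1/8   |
Distribution 1 (S, T):
Marginal P(S) (row sums):
  P(S=0) = 1/2 + 0 = 1/2
  P(S=1) = 5/12 + 1/12 = 1/2
Marginal P(T) (column sums):
  P(T=0) = 1/2 + 5/12 = 11/12
  P(T=1) = 0 + 1/12 = 1/12

H(S) = -[(1/2)·log₂(1/2) + (1/2)·log₂(1/2)]
  = 0.5000 + 0.5000
  = 1.0000 bits
H(T) = -[(11/12)·log₂(11/12) + (1/12)·log₂(1/12)]
  = 0.1151 + 0.2987
  = 0.4138 bits
H(S,T) = -[(1/2)·log₂(1/2) + (5/12)·log₂(5/12) + (1/12)·log₂(1/12)]
  = 0.5000 + 0.5263 + 0.2987
  = 1.3250 bits

I(S;T) = H(S) + H(T) - H(S,T)
  = 1.0000 + 0.4138 - 1.3250
  = 0.0888 bits

Distribution 2 (P, Q):
Marginal P(P) (row sums):
  P(P=0) = 1/4 + 1/4 = 1/2
  P(P=1) = 0 + 1/8 = 1/8
  P(P=2) = 1/4 + 1/8 = 3/8
Marginal P(Q) (column sums):
  P(Q=0) = 1/4 + 0 + 1/4 = 1/2
  P(Q=1) = 1/4 + 1/8 + 1/8 = 1/2

H(P) = -[(1/2)·log₂(1/2) + (1/8)·log₂(1/8) + (3/8)·log₂(3/8)]
  = 0.5000 + 0.3750 + 0.5306
  = 1.4056 bits
H(Q) = -[(1/2)·log₂(1/2) + (1/2)·log₂(1/2)]
  = 0.5000 + 0.5000
  = 1.0000 bits
H(P,Q) = -[(1/4)·log₂(1/4) + (1/4)·log₂(1/4) + (1/8)·log₂(1/8) + (1/4)·log₂(1/4) + (1/8)·log₂(1/8)]
  = 0.5000 + 0.5000 + 0.3750 + 0.5000 + 0.3750
  = 2.2500 bits

I(P;Q) = H(P) + H(Q) - H(P,Q)
  = 1.4056 + 1.0000 - 2.2500
  = 0.1556 bits

I(P;Q) = 0.1556 bits > I(S;T) = 0.0888 bits, so (P, Q) has the higher mutual information (stronger dependence).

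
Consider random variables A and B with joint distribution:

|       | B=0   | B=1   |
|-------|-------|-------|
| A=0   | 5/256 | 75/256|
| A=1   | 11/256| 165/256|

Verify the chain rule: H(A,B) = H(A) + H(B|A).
Left side:
H(A,B) = -[(5/256)·log₂(5/256) + (75/256)·log₂(75/256) + (11/256)·log₂(11/256) + (165/256)·log₂(165/256)]
  = 0.1109 + 0.5189 + 0.1951 + 0.4084
  = 1.2333 bits

Right side:
Marginal P(A) (row sums):
  P(A=0) = 5/256 + 75/256 = 5/16
  P(A=1) = 11/256 + 165/256 = 11/16
H(A) = -[(5/16)·log₂(5/16) + (11/16)·log₂(11/16)]
  = 0.5244 + 0.3716
  = 0.8960 bits
H(B|A) = -Σ P(A,B)·log₂ P(B|A), where P(B|A) = P(A,B) / P(A)
  (A=0,B=0): P(B|A) = (5/256)/(5/16) = 1/16;  -(5/256)·log₂(1/16) = 0.0781
  (A=0,B=1): P(B|A) = (75/256)/(5/16) = 15/16;  -(75/256)·log₂(15/16) = 0.0273
  (A=1,B=0): P(B|A) = (11/256)/(11/16) = 1/16;  -(11/256)·log₂(1/16) = 0.1719
  (A=1,B=1): P(B|A) = (165/256)/(11/16) = 15/16;  -(165/256)·log₂(15/16) = 0.0600
H(B|A) = 0.0781 + 0.0273 + 0.1719 + 0.0600
  = 0.3373 bits
H(A) + H(B|A) = 0.8960 + 0.3373 = 1.2333 bits

Both sides equal 1.2333 bits, so the chain rule holds ✓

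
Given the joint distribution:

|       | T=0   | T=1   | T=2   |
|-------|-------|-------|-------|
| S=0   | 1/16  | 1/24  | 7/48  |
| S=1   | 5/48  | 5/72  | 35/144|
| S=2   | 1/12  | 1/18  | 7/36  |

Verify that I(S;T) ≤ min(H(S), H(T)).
Marginal P(S) (row sums):
  P(S=0) = 1/16 + 1/24 + 7/48 = 1/4
  P(S=1) = 5/48 + 5/72 + 35/144 = 5/12
  P(S=2) = 1/12 + 1/18 + 7/36 = 1/3
Marginal P(T) (column sums):
  P(T=0) = 1/16 + 5/48 + 1/12 = 1/4
  P(T=1) = 1/24 + 5/72 + 1/18 = 1/6
  P(T=2) = 7/48 + 35/144 + 7/36 = 7/12

H(S) = -[(1/4)·log₂(1/4) + (5/12)·log₂(5/12) + (1/3)·log₂(1/3)]
  = 0.5000 + 0.5263 + 0.5283
  = 1.5546 bits
H(T) = -[(1/4)·log₂(1/4) + (1/6)·log₂(1/6) + (7/12)·log₂(7/12)]
  = 0.5000 + 0.4308 + 0.4536
  = 1.3844 bits
H(S,T) = -[(1/16)·log₂(1/16) + (1/24)·log₂(1/24) + (7/48)·log₂(7/48) + (5/48)·log₂(5/48) + (5/72)·log₂(5/72) + (35/144)·log₂(35/144) + (1/12)·log₂(1/12) + (1/18)·log₂(1/18) + (7/36)·log₂(7/36)]
  = 0.2500 + 0.1910 + 0.4051 + 0.3399 + 0.2672 + 0.4960 + 0.2987 + 0.2317 + 0.4594
  = 2.9390 bits

I(S;T) = H(S) + H(T) - H(S,T)
  = 1.5546 + 1.3844 - 2.9390
  = 0.0000 bits

min(H(S), H(T)) = min(1.5546, 1.3844) = 1.3844 bits
Since 0.0000 ≤ 1.3844, the bound is satisfied ✓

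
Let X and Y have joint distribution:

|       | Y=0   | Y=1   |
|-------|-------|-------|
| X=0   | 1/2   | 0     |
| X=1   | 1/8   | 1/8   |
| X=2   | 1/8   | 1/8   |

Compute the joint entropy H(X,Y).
H(X,Y) = -Σ P(X,Y) log₂ P(X,Y), summed over the non-zero cells:
H(X,Y) = -[(1/2)·log₂(1/2) + (1/8)·log₂(1/8) + (1/8)·log₂(1/8) + (1/8)·log₂(1/8) + (1/8)·log₂(1/8)]
  = 0.5000 + 0.3750 + 0.3750 + 0.3750 + 0.3750
  = 2.0000 bits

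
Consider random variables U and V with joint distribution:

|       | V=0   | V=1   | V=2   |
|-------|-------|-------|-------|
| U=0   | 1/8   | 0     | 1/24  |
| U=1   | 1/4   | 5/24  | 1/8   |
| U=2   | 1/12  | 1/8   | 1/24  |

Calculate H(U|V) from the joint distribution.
Marginal P(V) (column sums):
  P(V=0) = 1/8 + 1/4 + 1/12 = 11/24
  P(V=1) = 0 + 5/24 + 1/8 = 1/3
  P(V=2) = 1/24 + 1/8 + 1/24 = 5/24

H(U|V) = -Σ P(U,V)·log₂ P(U|V), where P(U|V) = P(U,V) / P(V)
  (cells with P(U,V) = 0 contribute 0)
  (U=0,V=0): P(U|V) = (1/8)/(11/24) = 3/11;  -(1/8)·log₂(3/11) = 0.2343
  (U=0,V=2): P(U|V) = (1/24)/(5/24) = 1/5;  -(1/24)·log₂(1/5) = 0.0967
  (U=1,V=0): P(U|V) = (1/4)/(11/24) = 6/11;  -(1/4)·log₂(6/11) = 0.2186
  (U=1,V=1): P(U|V) = (5/24)/(1/3) = 5/8;  -(5/24)·log₂(5/8) = 0.1413
  (U=1,V=2): P(U|V) = (1/8)/(5/24) = 3/5;  -(1/8)·log₂(3/5) = 0.0921
  (U=2,V=0): P(U|V) = (1/12)/(11/24) = 2/11;  -(1/12)·log₂(2/11) = 0.2050
  (U=2,V=1): P(U|V) = (1/8)/(1/3) = 3/8;  -(1/8)·log₂(3/8) = 0.1769
  (U=2,V=2): P(U|V) = (1/24)/(5/24) = 1/5;  -(1/24)·log₂(1/5) = 0.0967
H(U|V) = 0.2343 + 0.0967 + 0.2186 + 0.1413 + 0.0921 + 0.2050 + 0.1769 + 0.0967
  = 1.2616 bits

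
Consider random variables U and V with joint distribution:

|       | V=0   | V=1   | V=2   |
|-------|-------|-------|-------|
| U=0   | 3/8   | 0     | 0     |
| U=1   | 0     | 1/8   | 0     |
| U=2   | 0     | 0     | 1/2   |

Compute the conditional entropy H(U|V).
Marginal P(V) (column sums):
  P(V=0) = 3/8 + 0 + 0 = 3/8
  P(V=1) = 0 + 1/8 + 0 = 1/8
  P(V=2) = 0 + 0 + 1/2 = 1/2

H(U|V) = -Σ P(U,V)·log₂ P(U|V), where P(U|V) = P(U,V) / P(V)
  (cells with P(U,V) = 0 contribute 0)
  (U=0,V=0): P(U|V) = (3/8)/(3/8) = 1;  -(3/8)·log₂(1) = 0.0000
  (U=1,V=1): P(U|V) = (1/8)/(1/8) = 1;  -(1/8)·log₂(1) = 0.0000
  (U=2,V=2): P(U|V) = (1/2)/(1/2) = 1;  -(1/2)·log₂(1) = 0.0000
H(U|V) = 0.0000 + 0.0000 + 0.0000
  = 0.0000 bits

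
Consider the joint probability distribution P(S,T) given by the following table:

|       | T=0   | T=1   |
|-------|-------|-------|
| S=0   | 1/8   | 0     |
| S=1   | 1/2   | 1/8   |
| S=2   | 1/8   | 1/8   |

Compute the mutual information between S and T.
Marginal P(S) (row sums):
  P(S=0) = 1/8 + 0 = 1/8
  P(S=1) = 1/2 + 1/8 = 5/8
  P(S=2) = 1/8 + 1/8 = 1/4
Marginal P(T) (column sums):
  P(T=0) = 1/8 + 1/2 + 1/8 = 3/4
  P(T=1) = 0 + 1/8 + 1/8 = 1/4

H(S) = -[(1/8)·log₂(1/8) + (5/8)·log₂(5/8) + (1/4)·log₂(1/4)]
  = 0.3750 + 0.4238 + 0.5000
  = 1.2988 bits
H(T) = -[(3/4)·log₂(3/4) + (1/4)·log₂(1/4)]
  = 0.3113 + 0.5000
  = 0.8113 bits
H(S,T) = -[(1/8)·log₂(1/8) + (1/2)·log₂(1/2) + (1/8)·log₂(1/8) + (1/8)·log₂(1/8) + (1/8)·log₂(1/8)]
  = 0.3750 + 0.5000 + 0.3750 + 0.3750 + 0.3750
  = 2.0000 bits

I(S;T) = H(S) + H(T) - H(S,T)
  = 1.2988 + 0.8113 - 2.0000
  = 0.1101 bits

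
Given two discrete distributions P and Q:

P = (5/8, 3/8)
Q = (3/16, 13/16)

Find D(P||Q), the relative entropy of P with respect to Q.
D(P||Q) = Σ P(i) log₂(P(i)/Q(i))
  i=0: (5/8) × log₂((5/8)/(3/16)) = (5/8) × log₂(10/3) = 1.0856
  i=1: (3/8) × log₂((3/8)/(13/16)) = (3/8) × log₂(6/13) = -0.4183
D(P||Q) = 1.0856 - 0.4183
  = 0.6673 bits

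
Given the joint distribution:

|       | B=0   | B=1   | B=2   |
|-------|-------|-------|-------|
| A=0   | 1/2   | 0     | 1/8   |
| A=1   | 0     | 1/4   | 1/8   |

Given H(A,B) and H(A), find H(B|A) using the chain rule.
From the chain rule: H(A,B) = H(A) + H(B|A)
Therefore: H(B|A) = H(A,B) - H(A)

H(A,B) = -[(1/2)·log₂(1/2) + (1/8)·log₂(1/8) + (1/4)·log₂(1/4) + (1/8)·log₂(1/8)]
  = 0.5000 + 0.3750 + 0.5000 + 0.3750
  = 1.7500 bits
Marginal P(A) (row sums):
  P(A=0) = 1/2 + 0 + 1/8 = 5/8
  P(A=1) = 0 + 1/4 + 1/8 = 3/8
H(A) = -[(5/8)·log₂(5/8) + (3/8)·log₂(3/8)]
  = 0.4238 + 0.5306
  = 0.9544 bits

H(B|A) = 1.7500 - 0.9544 = 0.7956 bits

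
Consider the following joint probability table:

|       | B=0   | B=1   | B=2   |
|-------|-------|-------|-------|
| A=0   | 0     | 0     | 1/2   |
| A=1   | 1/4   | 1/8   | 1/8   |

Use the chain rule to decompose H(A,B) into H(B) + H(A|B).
By the chain rule: H(A,B) = H(B) + H(A|B)

Marginal P(B) (column sums):
  P(B=0) = 0 + 1/4 = 1/4
  P(B=1) = 0 + 1/8 = 1/8
  P(B=2) = 1/2 + 1/8 = 5/8
H(B) = -[(1/4)·log₂(1/4) + (1/8)·log₂(1/8) + (5/8)·log₂(5/8)]
  = 0.5000 + 0.3750 + 0.4238
  = 1.2988 bits
H(A|B) = -Σ P(A,B)·log₂ P(A|B), where P(A|B) = P(A,B) / P(B)
  (cells with P(A,B) = 0 contribute 0)
  (A=0,B=2): P(A|B) = (1/2)/(5/8) = 4/5;  -(1/2)·log₂(4/5) = 0.1610
  (A=1,B=0): P(A|B) = (1/4)/(1/4) = 1;  -(1/4)·log₂(1) = 0.0000
  (A=1,B=1): P(A|B) = (1/8)/(1/8) = 1;  -(1/8)·log₂(1) = 0.0000
  (A=1,B=2): P(A|B) = (1/8)/(5/8) = 1/5;  -(1/8)·log₂(1/5) = 0.2902
H(A|B) = 0.1610 + 0.0000 + 0.0000 + 0.2902
  = 0.4512 bits

H(A,B) = H(B) + H(A|B) = 1.2988 + 0.4512 = 1.7500 bits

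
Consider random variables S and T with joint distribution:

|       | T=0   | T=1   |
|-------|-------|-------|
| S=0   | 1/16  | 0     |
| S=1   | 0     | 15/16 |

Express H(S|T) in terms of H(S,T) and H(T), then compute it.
H(S|T) = H(S,T) - H(T)

Marginal P(T) (column sums):
  P(T=0) = 1/16 + 0 = 1/16
  P(T=1) = 0 + 15/16 = 15/16

H(S,T) = -[(1/16)·log₂(1/16) + (15/16)·log₂(15/16)]
  = 0.2500 + 0.0873
  = 0.3373 bits
H(T) = -[(1/16)·log₂(1/16) + (15/16)·log₂(15/16)]
  = 0.2500 + 0.0873
  = 0.3373 bits

H(S|T) = 0.3373 - 0.3373 = 0.0000 bits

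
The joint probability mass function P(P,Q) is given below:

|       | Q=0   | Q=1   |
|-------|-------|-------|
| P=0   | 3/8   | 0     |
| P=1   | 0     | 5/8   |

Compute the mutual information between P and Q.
Marginal P(P) (row sums):
  P(P=0) = 3/8 + 0 = 3/8
  P(P=1) = 0 + 5/8 = 5/8
Marginal P(Q) (column sums):
  P(Q=0) = 3/8 + 0 = 3/8
  P(Q=1) = 0 + 5/8 = 5/8

H(P) = -[(3/8)·log₂(3/8) + (5/8)·log₂(5/8)]
  = 0.5306 + 0.4238
  = 0.9544 bits
H(Q) = -[(3/8)·log₂(3/8) + (5/8)·log₂(5/8)]
  = 0.5306 + 0.4238
  = 0.9544 bits
H(P,Q) = -[(3/8)·log₂(3/8) + (5/8)·log₂(5/8)]
  = 0.5306 + 0.4238
  = 0.9544 bits

I(P;Q) = H(P) + H(Q) - H(P,Q)
  = 0.9544 + 0.9544 - 0.9544
  = 0.9544 bits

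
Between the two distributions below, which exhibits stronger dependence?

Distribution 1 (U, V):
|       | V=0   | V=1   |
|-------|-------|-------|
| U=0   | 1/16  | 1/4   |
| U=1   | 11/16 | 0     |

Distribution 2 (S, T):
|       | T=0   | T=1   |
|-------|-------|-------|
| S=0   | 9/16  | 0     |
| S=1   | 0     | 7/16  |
Distribution 1 (U, V):
Marginal P(U) (row sums):
  P(U=0) = 1/16 + 1/4 = 5/16
  P(U=1) = 11/16 + 0 = 11/16
Marginal P(V) (column sums):
  P(V=0) = 1/16 + 11/16 = 3/4
  P(V=1) = 1/4 + 0 = 1/4

H(U) = -[(5/16)·log₂(5/16) + (11/16)·log₂(11/16)]
  = 0.5244 + 0.3716
  = 0.8960 bits
H(V) = -[(3/4)·log₂(3/4) + (1/4)·log₂(1/4)]
  = 0.3113 + 0.5000
  = 0.8113 bits
H(U,V) = -[(1/16)·log₂(1/16) + (1/4)·log₂(1/4) + (11/16)·log₂(11/16)]
  = 0.2500 + 0.5000 + 0.3716
  = 1.1216 bits

I(U;V) = H(U) + H(V) - H(U,V)
  = 0.8960 + 0.8113 - 1.1216
  = 0.5857 bits

Distribution 2 (S, T):
Marginal P(S) (row sums):
  P(S=0) = 9/16 + 0 = 9/16
  P(S=1) = 0 + 7/16 = 7/16
Marginal P(T) (column sums):
  P(T=0) = 9/16 + 0 = 9/16
  P(T=1) = 0 + 7/16 = 7/16

H(S) = -[(9/16)·log₂(9/16) + (7/16)·log₂(7/16)]
  = 0.4669 + 0.5218
  = 0.9887 bits
H(T) = -[(9/16)·log₂(9/16) + (7/16)·log₂(7/16)]
  = 0.4669 + 0.5218
  = 0.9887 bits
H(S,T) = -[(9/16)·log₂(9/16) + (7/16)·log₂(7/16)]
  = 0.4669 + 0.5218
  = 0.9887 bits

I(S;T) = H(S) + H(T) - H(S,T)
  = 0.9887 + 0.9887 - 0.9887
  = 0.9887 bits

I(S;T) = 0.9887 bits > I(U;V) = 0.5857 bits, so (S, T) has the higher mutual information (stronger dependence).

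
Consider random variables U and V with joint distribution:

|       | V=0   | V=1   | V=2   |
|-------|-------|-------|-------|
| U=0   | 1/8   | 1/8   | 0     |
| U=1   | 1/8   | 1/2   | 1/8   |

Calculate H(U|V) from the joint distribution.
Marginal P(V) (column sums):
  P(V=0) = 1/8 + 1/8 = 1/4
  P(V=1) = 1/8 + 1/2 = 5/8
  P(V=2) = 0 + 1/8 = 1/8

H(U|V) = -Σ P(U,V)·log₂ P(U|V), where P(U|V) = P(U,V) / P(V)
  (cells with P(U,V) = 0 contribute 0)
  (U=0,V=0): P(U|V) = (1/8)/(1/4) = 1/2;  -(1/8)·log₂(1/2) = 0.1250
  (U=0,V=1): P(U|V) = (1/8)/(5/8) = 1/5;  -(1/8)·log₂(1/5) = 0.2902
  (U=1,V=0): P(U|V) = (1/8)/(1/4) = 1/2;  -(1/8)·log₂(1/2) = 0.1250
  (U=1,V=1): P(U|V) = (1/2)/(5/8) = 4/5;  -(1/2)·log₂(4/5) = 0.1610
  (U=1,V=2): P(U|V) = (1/8)/(1/8) = 1;  -(1/8)·log₂(1) = 0.0000
H(U|V) = 0.1250 + 0.2902 + 0.1250 + 0.1610 + 0.0000
  = 0.7012 bits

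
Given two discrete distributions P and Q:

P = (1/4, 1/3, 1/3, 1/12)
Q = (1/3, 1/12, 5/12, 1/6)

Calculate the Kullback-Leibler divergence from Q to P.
D(P||Q) = Σ P(i) log₂(P(i)/Q(i))
  i=0: (1/4) × log₂((1/4)/(1/3)) = (1/4) × log₂(3/4) = -0.1038
  i=1: (1/3) × log₂((1/3)/(1/12)) = (1/3) × log₂(4) = 0.6667
  i=2: (1/3) × log₂((1/3)/(5/12)) = (1/3) × log₂(4/5) = -0.1073
  i=3: (1/12) × log₂((1/12)/(1/6)) = (1/12) × log₂(1/2) = -0.0833
D(P||Q) = -0.1038 + 0.6667 - 0.1073 - 0.0833
  = 0.3723 bits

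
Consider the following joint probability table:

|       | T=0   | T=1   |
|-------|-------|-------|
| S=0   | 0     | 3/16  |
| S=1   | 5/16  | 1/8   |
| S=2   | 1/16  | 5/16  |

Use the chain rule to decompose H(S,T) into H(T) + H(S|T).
By the chain rule: H(S,T) = H(T) + H(S|T)

Marginal P(T) (column sums):
  P(T=0) = 0 + 5/16 + 1/16 = 3/8
  P(T=1) = 3/16 + 1/8 + 5/16 = 5/8
H(T) = -[(3/8)·log₂(3/8) + (5/8)·log₂(5/8)]
  = 0.5306 + 0.4238
  = 0.9544 bits
H(S|T) = -Σ P(S,T)·log₂ P(S|T), where P(S|T) = P(S,T) / P(T)
  (cells with P(S,T) = 0 contribute 0)
  (S=0,T=1): P(S|T) = (3/16)/(5/8) = 3/10;  -(3/16)·log₂(3/10) = 0.3257
  (S=1,T=0): P(S|T) = (5/16)/(3/8) = 5/6;  -(5/16)·log₂(5/6) = 0.0822
  (S=1,T=1): P(S|T) = (1/8)/(5/8) = 1/5;  -(1/8)·log₂(1/5) = 0.2902
  (S=2,T=0): P(S|T) = (1/16)/(3/8) = 1/6;  -(1/16)·log₂(1/6) = 0.1616
  (S=2,T=1): P(S|T) = (5/16)/(5/8) = 1/2;  -(5/16)·log₂(1/2) = 0.3125
H(S|T) = 0.3257 + 0.0822 + 0.2902 + 0.1616 + 0.3125
  = 1.1722 bits

H(S,T) = H(T) + H(S|T) = 0.9544 + 1.1722 = 2.1266 bits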